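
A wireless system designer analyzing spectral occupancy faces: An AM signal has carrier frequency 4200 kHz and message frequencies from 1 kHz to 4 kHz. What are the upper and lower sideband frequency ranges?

Upper sideband (USB) = fc + [fm_low, fm_high] = 4200 + [1, 4] = [4201, 4204] kHz
Lower sideband (LSB) = fc - [fm_high, fm_low] = 4200 - [4, 1] = [4196, 4199] kHz
Total occupied spectrum: 4196 kHz to 4204 kHz (plus carrier at 4200 kHz)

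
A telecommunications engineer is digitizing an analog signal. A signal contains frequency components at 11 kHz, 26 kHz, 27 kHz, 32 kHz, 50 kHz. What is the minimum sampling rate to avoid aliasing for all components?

The highest frequency component is f_max = 50 kHz.
Nyquist rate = 2 * f_max = 2 * 50 kHz = 100 kHz.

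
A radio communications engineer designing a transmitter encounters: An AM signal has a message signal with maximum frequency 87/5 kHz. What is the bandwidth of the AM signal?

In AM (double-sideband), the bandwidth is twice the message frequency.
BW = 2 * f_m = 2 * 87/5 kHz = 174/5 kHz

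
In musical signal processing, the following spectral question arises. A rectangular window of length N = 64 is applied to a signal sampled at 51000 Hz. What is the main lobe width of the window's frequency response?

For a rectangular window of length N,
the main lobe width in frequency is 2*f_s/N.
= 2*51000/64 = 6375/4 Hz
This determines the minimum frequency separation for resolving two sinusoids.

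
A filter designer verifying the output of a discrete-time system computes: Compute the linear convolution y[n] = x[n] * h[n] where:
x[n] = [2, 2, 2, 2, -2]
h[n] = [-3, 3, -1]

y[n] = sum_k x[k]*h[n-k]. Output length = len(x) + len(h) - 1 = 5 + 3 - 1 = 7.
y[0] = 2*-3 = -6
y[1] = 2*-3 + 2*3 = 0
y[2] = 2*-3 + 2*3 + 2*-1 = -2
y[3] = 2*-3 + 2*3 + 2*-1 = -2
y[4] = -2*-3 + 2*3 + 2*-1 = 10
y[5] = -2*3 + 2*-1 = -8
y[6] = -2*-1 = 2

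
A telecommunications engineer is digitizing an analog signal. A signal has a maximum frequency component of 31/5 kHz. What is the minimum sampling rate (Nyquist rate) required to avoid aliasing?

By the Nyquist-Shannon sampling theorem,
the minimum sampling rate (Nyquist rate) must be at least 2 * f_max.
Nyquist rate = 2 * 31/5 kHz = 62/5 kHz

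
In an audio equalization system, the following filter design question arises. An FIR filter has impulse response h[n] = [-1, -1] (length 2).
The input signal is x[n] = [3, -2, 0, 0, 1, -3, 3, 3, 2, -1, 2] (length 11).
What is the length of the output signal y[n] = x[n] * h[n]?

For linear convolution, the output length is:
len(y) = len(x) + len(h) - 1 = 11 + 2 - 1 = 12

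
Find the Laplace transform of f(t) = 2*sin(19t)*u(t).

Standard pair: sin(wt)*u(t) <-> w/(s^2+w^2)
With w = 19: L{2*sin(19t)*u(t)} = 38/(s^2+361)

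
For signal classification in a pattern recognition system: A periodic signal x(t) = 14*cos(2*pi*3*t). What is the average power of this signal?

Average power of A*cos(wt) is A^2/2.
P = 14^2 / 2 = 196/2 = 98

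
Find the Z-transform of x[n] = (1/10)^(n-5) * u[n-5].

Time-shifting property: if X(z) = Z{x[n]}, then Z{x[n-d]} = z^(-d) * X(z)
X(z) = z/(z - 1/10) for x[n] = (1/10)^n * u[n]
Z{x[n-5]} = z^(-5) * z/(z - 1/10) = z^(-4)/(z - 1/10)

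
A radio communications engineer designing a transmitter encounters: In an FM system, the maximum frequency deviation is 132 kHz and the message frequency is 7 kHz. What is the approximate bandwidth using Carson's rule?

Carson's rule: BW = 2*(delta_f + f_m)
= 2*(132 + 7) kHz = 278 kHz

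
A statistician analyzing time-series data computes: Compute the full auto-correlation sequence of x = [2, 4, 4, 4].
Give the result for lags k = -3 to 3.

r_xx[k] = sum_m x[m]*x[m+k], indexed from 0, for k = -3 to 3:
  r_xx[-3] = x[3]*x[0] = 8
  r_xx[-2] = x[2]*x[0] + x[3]*x[1] = 24
  r_xx[-1] = x[1]*x[0] + x[2]*x[1] + x[3]*x[2] = 40
  r_xx[0] = x[0]*x[0] + x[1]*x[1] + x[2]*x[2] + x[3]*x[3] = 52
  r_xx[1] = x[0]*x[1] + x[1]*x[2] + x[2]*x[3] = 40
  r_xx[2] = x[0]*x[2] + x[1]*x[3] = 24
  r_xx[3] = x[0]*x[3] = 8
r_xx = [8, 24, 40, 52, 40, 24, 8]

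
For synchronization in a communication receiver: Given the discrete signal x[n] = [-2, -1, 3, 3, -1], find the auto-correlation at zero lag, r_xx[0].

The auto-correlation at zero lag r_xx[0] equals the signal energy.
r_xx[0] = sum of x[n]^2 = (-2)^2 + (-1)^2 + 3^2 + 3^2 + (-1)^2
= 4 + 1 + 9 + 9 + 1 = 24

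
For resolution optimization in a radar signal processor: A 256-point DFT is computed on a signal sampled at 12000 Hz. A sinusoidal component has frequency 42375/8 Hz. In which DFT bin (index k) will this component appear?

DFT frequency resolution = f_s/N = 12000/256 = 375/8 Hz
Bin index k = f_signal / resolution = 42375/8 / 375/8 = 113
The signal frequency 42375/8 Hz falls in DFT bin k = 113.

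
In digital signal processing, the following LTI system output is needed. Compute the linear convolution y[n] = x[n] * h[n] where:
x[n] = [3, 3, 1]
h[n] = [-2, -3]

y[n] = sum_k x[k]*h[n-k]. Output length = len(x) + len(h) - 1 = 3 + 2 - 1 = 4.
y[0] = 3*-2 = -6
y[1] = 3*-2 + 3*-3 = -15
y[2] = 1*-2 + 3*-3 = -11
y[3] = 1*-3 = -3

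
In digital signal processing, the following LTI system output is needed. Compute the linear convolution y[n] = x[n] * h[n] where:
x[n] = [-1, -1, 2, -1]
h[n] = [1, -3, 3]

y[n] = sum_k x[k]*h[n-k]. Output length = len(x) + len(h) - 1 = 4 + 3 - 1 = 6.
y[0] = -1*1 = -1
y[1] = -1*1 + -1*-3 = 2
y[2] = 2*1 + -1*-3 + -1*3 = 2
y[3] = -1*1 + 2*-3 + -1*3 = -10
y[4] = -1*-3 + 2*3 = 9
y[5] = -1*3 = -3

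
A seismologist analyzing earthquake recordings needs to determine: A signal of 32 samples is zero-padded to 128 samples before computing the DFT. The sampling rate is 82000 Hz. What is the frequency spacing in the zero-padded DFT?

Original DFT: N = 32, resolution = f_s/N = 82000/32 = 5125/2 Hz
Zero-padded DFT: N = 128, resolution = f_s/N = 82000/128 = 5125/8 Hz
Zero-padding interpolates the spectrum (finer frequency grid)
but does NOT improve the true spectral resolution (ability to resolve close frequencies).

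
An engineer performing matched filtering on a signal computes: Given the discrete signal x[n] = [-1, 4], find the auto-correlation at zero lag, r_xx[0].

The auto-correlation at zero lag r_xx[0] equals the signal energy.
r_xx[0] = sum of x[n]^2 = (-1)^2 + 4^2
= 1 + 16 = 17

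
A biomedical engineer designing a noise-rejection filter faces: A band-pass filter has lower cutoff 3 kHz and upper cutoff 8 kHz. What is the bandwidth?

Bandwidth = f_high - f_low
= 8 kHz - 3 kHz = 5 kHz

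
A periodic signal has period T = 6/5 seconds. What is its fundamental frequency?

The fundamental frequency is the reciprocal of the period.
f = 1/T = 1/(6/5) = 5/6 Hz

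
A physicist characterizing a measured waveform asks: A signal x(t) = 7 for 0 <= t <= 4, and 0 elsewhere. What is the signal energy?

Energy = integral of |x(t)|^2 dt over the signal duration
= 7^2 * 4 = 49 * 4 = 196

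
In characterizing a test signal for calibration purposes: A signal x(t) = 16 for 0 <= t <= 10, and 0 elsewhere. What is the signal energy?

Energy = integral of |x(t)|^2 dt over the signal duration
= 16^2 * 10 = 256 * 10 = 2560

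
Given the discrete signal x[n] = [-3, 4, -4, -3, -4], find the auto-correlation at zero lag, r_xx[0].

The auto-correlation at zero lag r_xx[0] equals the signal energy.
r_xx[0] = sum of x[n]^2 = (-3)^2 + 4^2 + (-4)^2 + (-3)^2 + (-4)^2
= 9 + 16 + 16 + 9 + 16 = 66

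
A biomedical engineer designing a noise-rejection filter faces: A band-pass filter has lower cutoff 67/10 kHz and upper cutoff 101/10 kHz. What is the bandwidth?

Bandwidth = f_high - f_low
= 101/10 kHz - 67/10 kHz = 17/5 kHz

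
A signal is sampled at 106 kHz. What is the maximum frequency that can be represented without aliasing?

The maximum frequency that can be represented without aliasing
is the Nyquist frequency: f_max = f_s / 2 = 106 kHz / 2 = 53 kHz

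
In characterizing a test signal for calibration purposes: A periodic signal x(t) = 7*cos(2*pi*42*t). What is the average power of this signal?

Average power of A*cos(wt) is A^2/2.
P = 7^2 / 2 = 49/2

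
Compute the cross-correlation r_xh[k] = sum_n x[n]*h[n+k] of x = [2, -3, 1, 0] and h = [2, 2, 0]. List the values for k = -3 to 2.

Both sequences indexed from 0 and zero outside their support.
Lags with overlap: k = -3 to 2.
  r_xh[-3] = x[3]*h[0] = 0
  r_xh[-2] = x[2]*h[0] + x[3]*h[1] = 2
  r_xh[-1] = x[1]*h[0] + x[2]*h[1] + x[3]*h[2] = -4
  r_xh[0] = x[0]*h[0] + x[1]*h[1] + x[2]*h[2] = -2
  r_xh[1] = x[0]*h[1] + x[1]*h[2] = 4
  r_xh[2] = x[0]*h[2] = 0
r_xh = [0, 2, -4, -2, 4, 0] (for k = -3, ..., 2)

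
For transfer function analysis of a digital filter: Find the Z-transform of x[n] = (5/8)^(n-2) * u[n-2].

Time-shifting property: if X(z) = Z{x[n]}, then Z{x[n-d]} = z^(-d) * X(z)
X(z) = z/(z - 5/8) for x[n] = (5/8)^n * u[n]
Z{x[n-2]} = z^(-2) * z/(z - 5/8) = z^(-1)/(z - 5/8)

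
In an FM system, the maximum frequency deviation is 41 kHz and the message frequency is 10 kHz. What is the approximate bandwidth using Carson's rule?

Carson's rule: BW = 2*(delta_f + f_m)
= 2*(41 + 10) kHz = 102 kHz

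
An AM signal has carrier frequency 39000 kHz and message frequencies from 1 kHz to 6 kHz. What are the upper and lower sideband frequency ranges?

Upper sideband (USB) = fc + [fm_low, fm_high] = 39000 + [1, 6] = [39001, 39006] kHz
Lower sideband (LSB) = fc - [fm_high, fm_low] = 39000 - [6, 1] = [38994, 38999] kHz
Total occupied spectrum: 38994 kHz to 39006 kHz (plus carrier at 39000 kHz)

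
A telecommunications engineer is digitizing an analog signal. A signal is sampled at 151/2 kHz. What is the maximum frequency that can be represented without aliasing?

The maximum frequency that can be represented without aliasing
is the Nyquist frequency: f_max = f_s / 2 = 151/2 kHz / 2 = 151/4 kHz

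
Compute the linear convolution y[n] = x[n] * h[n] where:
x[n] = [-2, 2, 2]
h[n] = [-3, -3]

y[n] = sum_k x[k]*h[n-k]. Output length = len(x) + len(h) - 1 = 3 + 2 - 1 = 4.
y[0] = -2*-3 = 6
y[1] = 2*-3 + -2*-3 = 0
y[2] = 2*-3 + 2*-3 = -12
y[3] = 2*-3 = -6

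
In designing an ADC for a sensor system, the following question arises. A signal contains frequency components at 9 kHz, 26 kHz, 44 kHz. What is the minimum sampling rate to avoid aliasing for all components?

The highest frequency component is f_max = 44 kHz.
Nyquist rate = 2 * f_max = 2 * 44 kHz = 88 kHz.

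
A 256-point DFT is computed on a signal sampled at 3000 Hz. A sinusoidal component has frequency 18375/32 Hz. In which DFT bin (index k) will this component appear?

DFT frequency resolution = f_s/N = 3000/256 = 375/32 Hz
Bin index k = f_signal / resolution = 18375/32 / 375/32 = 49
The signal frequency 18375/32 Hz falls in DFT bin k = 49.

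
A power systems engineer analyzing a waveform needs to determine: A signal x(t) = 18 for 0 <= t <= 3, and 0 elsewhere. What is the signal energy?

Energy = integral of |x(t)|^2 dt over the signal duration
= 18^2 * 3 = 324 * 3 = 972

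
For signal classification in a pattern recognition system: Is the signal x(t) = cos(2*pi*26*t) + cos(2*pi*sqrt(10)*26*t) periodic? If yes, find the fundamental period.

f1 = 26 Hz, f2 = 26*sqrt(10) Hz
Ratio f2/f1 = sqrt(10), which is irrational.
Since the frequency ratio is irrational, no common period exists.
The signal is not periodic.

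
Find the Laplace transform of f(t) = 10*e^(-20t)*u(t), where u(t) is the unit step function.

Standard Laplace transform pair:
e^(-at)*u(t) <-> 1/(s+a)
With a = 20: L{10*e^(-20t)*u(t)} = 10/(s+20), ROC: Re(s) > -20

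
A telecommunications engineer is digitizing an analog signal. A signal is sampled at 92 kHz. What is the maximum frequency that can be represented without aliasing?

The maximum frequency that can be represented without aliasing
is the Nyquist frequency: f_max = f_s / 2 = 92 kHz / 2 = 46 kHz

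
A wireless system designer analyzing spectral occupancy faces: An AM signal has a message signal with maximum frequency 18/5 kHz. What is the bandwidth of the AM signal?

In AM (double-sideband), the bandwidth is twice the message frequency.
BW = 2 * f_m = 2 * 18/5 kHz = 36/5 kHz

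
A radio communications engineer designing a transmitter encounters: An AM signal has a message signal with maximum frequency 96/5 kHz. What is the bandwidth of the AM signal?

In AM (double-sideband), the bandwidth is twice the message frequency.
BW = 2 * f_m = 2 * 96/5 kHz = 192/5 kHz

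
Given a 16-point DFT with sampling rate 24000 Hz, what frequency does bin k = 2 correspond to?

The frequency of DFT bin k is: f_k = k * f_s / N
f_2 = 2 * 24000 / 16 = 3000 Hz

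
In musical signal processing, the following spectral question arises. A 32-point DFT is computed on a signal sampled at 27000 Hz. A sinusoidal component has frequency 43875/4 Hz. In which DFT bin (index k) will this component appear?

DFT frequency resolution = f_s/N = 27000/32 = 3375/4 Hz
Bin index k = f_signal / resolution = 43875/4 / 3375/4 = 13
The signal frequency 43875/4 Hz falls in DFT bin k = 13.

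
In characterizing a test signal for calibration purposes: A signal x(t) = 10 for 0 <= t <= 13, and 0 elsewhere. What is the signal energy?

Energy = integral of |x(t)|^2 dt over the signal duration
= 10^2 * 13 = 100 * 13 = 1300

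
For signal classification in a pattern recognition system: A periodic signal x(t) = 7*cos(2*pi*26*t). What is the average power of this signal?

Average power of A*cos(wt) is A^2/2.
P = 7^2 / 2 = 49/2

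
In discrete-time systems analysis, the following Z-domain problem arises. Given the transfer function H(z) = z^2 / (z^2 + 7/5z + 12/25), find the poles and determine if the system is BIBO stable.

Poles are roots of the denominator: z^2 + 7/5z + 12/25 = 0.
Quadratic formula: z = [-(7/5) +/- sqrt((7/5)^2 - 4*(12/25))] / 2
Discriminant = 49/25 - 48/25 = 1/25; sqrt = 1/5.
z = (-7/5 +/- 1/5) / 2 => z = -3/5 or z = -4/5.
|p1| = 3/5, |p2| = 4/5.
For BIBO stability, all poles must lie inside the unit circle (|p| < 1).
System is STABLE since both |p| < 1.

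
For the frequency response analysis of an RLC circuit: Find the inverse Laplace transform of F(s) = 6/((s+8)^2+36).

Standard pair: w/((s+a)^2+w^2) <-> e^(-at)*sin(wt)*u(t)
With a=8, w=6: f(t) = e^(-8t)*sin(6t)*u(t)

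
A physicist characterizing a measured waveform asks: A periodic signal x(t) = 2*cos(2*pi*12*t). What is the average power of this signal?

Average power of A*cos(wt) is A^2/2.
P = 2^2 / 2 = 4/2 = 2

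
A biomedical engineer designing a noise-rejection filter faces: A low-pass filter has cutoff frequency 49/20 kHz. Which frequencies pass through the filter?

A low-pass filter passes all frequencies below the cutoff frequency 49/20 kHz and attenuates higher frequencies.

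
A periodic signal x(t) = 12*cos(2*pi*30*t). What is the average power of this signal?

Average power of A*cos(wt) is A^2/2.
P = 12^2 / 2 = 144/2 = 72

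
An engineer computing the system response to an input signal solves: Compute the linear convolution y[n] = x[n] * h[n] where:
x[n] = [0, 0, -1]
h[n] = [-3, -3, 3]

y[n] = sum_k x[k]*h[n-k]. Output length = len(x) + len(h) - 1 = 3 + 3 - 1 = 5.
y[0] = 0*-3 = 0
y[1] = 0*-3 + 0*-3 = 0
y[2] = -1*-3 + 0*-3 + 0*3 = 3
y[3] = -1*-3 + 0*3 = 3
y[4] = -1*3 = -3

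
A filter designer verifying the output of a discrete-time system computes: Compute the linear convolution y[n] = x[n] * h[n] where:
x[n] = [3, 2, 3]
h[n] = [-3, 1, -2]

y[n] = sum_k x[k]*h[n-k]. Output length = len(x) + len(h) - 1 = 3 + 3 - 1 = 5.
y[0] = 3*-3 = -9
y[1] = 2*-3 + 3*1 = -3
y[2] = 3*-3 + 2*1 + 3*-2 = -13
y[3] = 3*1 + 2*-2 = -1
y[4] = 3*-2 = -6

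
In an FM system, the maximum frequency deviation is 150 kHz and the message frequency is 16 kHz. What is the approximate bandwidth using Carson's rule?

Carson's rule: BW = 2*(delta_f + f_m)
= 2*(150 + 16) kHz = 332 kHz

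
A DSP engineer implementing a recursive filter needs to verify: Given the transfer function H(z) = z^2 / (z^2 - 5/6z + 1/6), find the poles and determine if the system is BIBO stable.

Poles are roots of the denominator: z^2 - 5/6z + 1/6 = 0.
Quadratic formula: z = [-(-5/6) +/- sqrt((-5/6)^2 - 4*(1/6))] / 2
Discriminant = 25/36 - 2/3 = 1/36; sqrt = 1/6.
z = (5/6 +/- 1/6) / 2 => z = 1/2 or z = 1/3.
|p1| = 1/2, |p2| = 1/3.
For BIBO stability, all poles must lie inside the unit circle (|p| < 1).
System is STABLE since both |p| < 1.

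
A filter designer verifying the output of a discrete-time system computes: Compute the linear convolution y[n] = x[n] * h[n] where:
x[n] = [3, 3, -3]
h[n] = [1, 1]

y[n] = sum_k x[k]*h[n-k]. Output length = len(x) + len(h) - 1 = 3 + 2 - 1 = 4.
y[0] = 3*1 = 3
y[1] = 3*1 + 3*1 = 6
y[2] = -3*1 + 3*1 = 0
y[3] = -3*1 = -3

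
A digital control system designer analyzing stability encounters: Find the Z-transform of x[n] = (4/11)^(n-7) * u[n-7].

Time-shifting property: if X(z) = Z{x[n]}, then Z{x[n-d]} = z^(-d) * X(z)
X(z) = z/(z - 4/11) for x[n] = (4/11)^n * u[n]
Z{x[n-7]} = z^(-7) * z/(z - 4/11) = z^(-6)/(z - 4/11)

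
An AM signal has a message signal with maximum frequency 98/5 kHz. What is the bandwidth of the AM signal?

In AM (double-sideband), the bandwidth is twice the message frequency.
BW = 2 * f_m = 2 * 98/5 kHz = 196/5 kHz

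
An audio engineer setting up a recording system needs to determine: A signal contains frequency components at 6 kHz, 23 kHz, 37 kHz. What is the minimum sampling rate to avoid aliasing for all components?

The highest frequency component is f_max = 37 kHz.
Nyquist rate = 2 * f_max = 2 * 37 kHz = 74 kHz.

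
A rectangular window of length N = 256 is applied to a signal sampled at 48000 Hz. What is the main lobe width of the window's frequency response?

For a rectangular window of length N,
the main lobe width in frequency is 2*f_s/N.
= 2*48000/256 = 375 Hz
This determines the minimum frequency separation for resolving two sinusoids.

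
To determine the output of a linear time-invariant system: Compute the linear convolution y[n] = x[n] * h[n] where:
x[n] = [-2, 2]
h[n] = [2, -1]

y[n] = sum_k x[k]*h[n-k]. Output length = len(x) + len(h) - 1 = 2 + 2 - 1 = 3.
y[0] = -2*2 = -4
y[1] = 2*2 + -2*-1 = 6
y[2] = 2*-1 = -2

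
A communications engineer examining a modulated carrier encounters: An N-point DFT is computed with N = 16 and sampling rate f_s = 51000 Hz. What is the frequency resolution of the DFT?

DFT frequency resolution = f_s / N
= 51000 / 16 = 6375/2 Hz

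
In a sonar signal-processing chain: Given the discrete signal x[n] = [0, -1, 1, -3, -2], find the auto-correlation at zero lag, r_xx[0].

The auto-correlation at zero lag r_xx[0] equals the signal energy.
r_xx[0] = sum of x[n]^2 = 0^2 + (-1)^2 + 1^2 + (-3)^2 + (-2)^2
= 0 + 1 + 1 + 9 + 4 = 15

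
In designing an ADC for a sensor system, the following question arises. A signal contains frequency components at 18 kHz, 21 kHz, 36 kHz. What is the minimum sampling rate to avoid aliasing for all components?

The highest frequency component is f_max = 36 kHz.
Nyquist rate = 2 * f_max = 2 * 36 kHz = 72 kHz.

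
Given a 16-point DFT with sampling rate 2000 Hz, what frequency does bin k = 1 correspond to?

The frequency of DFT bin k is: f_k = k * f_s / N
f_1 = 1 * 2000 / 16 = 125 Hz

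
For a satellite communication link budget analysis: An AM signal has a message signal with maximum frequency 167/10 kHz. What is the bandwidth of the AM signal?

In AM (double-sideband), the bandwidth is twice the message frequency.
BW = 2 * f_m = 2 * 167/10 kHz = 167/5 kHz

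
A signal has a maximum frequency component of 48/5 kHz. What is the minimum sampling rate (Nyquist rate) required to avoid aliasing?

By the Nyquist-Shannon sampling theorem,
the minimum sampling rate (Nyquist rate) must be at least 2 * f_max.
Nyquist rate = 2 * 48/5 kHz = 96/5 kHz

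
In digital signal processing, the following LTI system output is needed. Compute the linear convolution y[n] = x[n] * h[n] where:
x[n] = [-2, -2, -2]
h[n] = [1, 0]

y[n] = sum_k x[k]*h[n-k]. Output length = len(x) + len(h) - 1 = 3 + 2 - 1 = 4.
y[0] = -2*1 = -2
y[1] = -2*1 + -2*0 = -2
y[2] = -2*1 + -2*0 = -2
y[3] = -2*0 = 0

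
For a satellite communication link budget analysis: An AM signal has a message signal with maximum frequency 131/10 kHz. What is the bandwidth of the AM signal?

In AM (double-sideband), the bandwidth is twice the message frequency.
BW = 2 * f_m = 2 * 131/10 kHz = 131/5 kHz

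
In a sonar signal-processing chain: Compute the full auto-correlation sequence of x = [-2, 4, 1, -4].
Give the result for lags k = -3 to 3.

r_xx[k] = sum_m x[m]*x[m+k], indexed from 0, for k = -3 to 3:
  r_xx[-3] = x[3]*x[0] = 8
  r_xx[-2] = x[2]*x[0] + x[3]*x[1] = -18
  r_xx[-1] = x[1]*x[0] + x[2]*x[1] + x[3]*x[2] = -8
  r_xx[0] = x[0]*x[0] + x[1]*x[1] + x[2]*x[2] + x[3]*x[3] = 37
  r_xx[1] = x[0]*x[1] + x[1]*x[2] + x[2]*x[3] = -8
  r_xx[2] = x[0]*x[2] + x[1]*x[3] = -18
  r_xx[3] = x[0]*x[3] = 8
r_xx = [8, -18, -8, 37, -8, -18, 8]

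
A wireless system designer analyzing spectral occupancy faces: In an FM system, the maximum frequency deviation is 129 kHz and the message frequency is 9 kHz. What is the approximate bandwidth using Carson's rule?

Carson's rule: BW = 2*(delta_f + f_m)
= 2*(129 + 9) kHz = 276 kHz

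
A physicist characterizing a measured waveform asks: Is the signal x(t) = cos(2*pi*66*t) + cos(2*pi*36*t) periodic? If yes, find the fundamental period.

f1 = 66 Hz, f2 = 36 Hz
Period T1 = 1/66, T2 = 1/36
Ratio T1/T2 = 36/66, which is rational.
The signal is periodic with fundamental period T = 1/GCD(66,36) = 1/6 s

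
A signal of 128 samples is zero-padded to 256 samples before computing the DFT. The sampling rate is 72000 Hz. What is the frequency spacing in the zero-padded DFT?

Original DFT: N = 128, resolution = f_s/N = 72000/128 = 1125/2 Hz
Zero-padded DFT: N = 256, resolution = f_s/N = 72000/256 = 1125/4 Hz
Zero-padding interpolates the spectrum (finer frequency grid)
but does NOT improve the true spectral resolution (ability to resolve close frequencies).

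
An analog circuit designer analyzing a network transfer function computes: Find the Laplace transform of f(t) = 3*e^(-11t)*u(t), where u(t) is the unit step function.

Standard Laplace transform pair:
e^(-at)*u(t) <-> 1/(s+a)
With a = 11: L{3*e^(-11t)*u(t)} = 3/(s+11), ROC: Re(s) > -11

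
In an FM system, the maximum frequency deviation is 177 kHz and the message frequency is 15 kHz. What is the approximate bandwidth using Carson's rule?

Carson's rule: BW = 2*(delta_f + f_m)
= 2*(177 + 15) kHz = 384 kHz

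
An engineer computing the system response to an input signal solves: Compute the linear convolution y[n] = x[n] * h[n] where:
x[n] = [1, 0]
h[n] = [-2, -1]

y[n] = sum_k x[k]*h[n-k]. Output length = len(x) + len(h) - 1 = 2 + 2 - 1 = 3.
y[0] = 1*-2 = -2
y[1] = 0*-2 + 1*-1 = -1
y[2] = 0*-1 = 0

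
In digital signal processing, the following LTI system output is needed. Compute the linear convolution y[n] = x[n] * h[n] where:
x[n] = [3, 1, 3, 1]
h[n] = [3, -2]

y[n] = sum_k x[k]*h[n-k]. Output length = len(x) + len(h) - 1 = 4 + 2 - 1 = 5.
y[0] = 3*3 = 9
y[1] = 1*3 + 3*-2 = -3
y[2] = 3*3 + 1*-2 = 7
y[3] = 1*3 + 3*-2 = -3
y[4] = 1*-2 = -2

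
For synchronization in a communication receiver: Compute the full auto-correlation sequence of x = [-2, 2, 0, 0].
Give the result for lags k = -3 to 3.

r_xx[k] = sum_m x[m]*x[m+k], indexed from 0, for k = -3 to 3:
  r_xx[-3] = x[3]*x[0] = 0
  r_xx[-2] = x[2]*x[0] + x[3]*x[1] = 0
  r_xx[-1] = x[1]*x[0] + x[2]*x[1] + x[3]*x[2] = -4
  r_xx[0] = x[0]*x[0] + x[1]*x[1] + x[2]*x[2] + x[3]*x[3] = 8
  r_xx[1] = x[0]*x[1] + x[1]*x[2] + x[2]*x[3] = -4
  r_xx[2] = x[0]*x[2] + x[1]*x[3] = 0
  r_xx[3] = x[0]*x[3] = 0
r_xx = [0, 0, -4, 8, -4, 0, 0]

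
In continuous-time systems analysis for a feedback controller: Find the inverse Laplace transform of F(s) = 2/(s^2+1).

Standard pair: w/(s^2+w^2) <-> sin(wt)*u(t)
Recognize w^2 = 1, so w = 1; numerator 2 = 2*1.
f(t) = 2*sin(t)*u(t)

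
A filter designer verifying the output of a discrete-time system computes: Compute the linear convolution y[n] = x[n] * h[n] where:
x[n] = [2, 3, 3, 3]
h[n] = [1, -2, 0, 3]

y[n] = sum_k x[k]*h[n-k]. Output length = len(x) + len(h) - 1 = 4 + 4 - 1 = 7.
y[0] = 2*1 = 2
y[1] = 3*1 + 2*-2 = -1
y[2] = 3*1 + 3*-2 + 2*0 = -3
y[3] = 3*1 + 3*-2 + 3*0 + 2*3 = 3
y[4] = 3*-2 + 3*0 + 3*3 = 3
y[5] = 3*0 + 3*3 = 9
y[6] = 3*3 = 9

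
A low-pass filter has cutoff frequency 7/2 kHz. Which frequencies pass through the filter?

A low-pass filter passes all frequencies below the cutoff frequency 7/2 kHz and attenuates higher frequencies.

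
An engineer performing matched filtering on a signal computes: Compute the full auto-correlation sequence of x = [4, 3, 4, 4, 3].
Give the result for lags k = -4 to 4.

r_xx[k] = sum_m x[m]*x[m+k], indexed from 0, for k = -4 to 4:
  r_xx[-4] = x[4]*x[0] = 12
  r_xx[-3] = x[3]*x[0] + x[4]*x[1] = 25
  r_xx[-2] = x[2]*x[0] + x[3]*x[1] + x[4]*x[2] = 40
  r_xx[-1] = x[1]*x[0] + x[2]*x[1] + x[3]*x[2] + x[4]*x[3] = 52
  r_xx[0] = x[0]*x[0] + x[1]*x[1] + x[2]*x[2] + x[3]*x[3] + x[4]*x[4] = 66
  r_xx[1] = x[0]*x[1] + x[1]*x[2] + x[2]*x[3] + x[3]*x[4] = 52
  r_xx[2] = x[0]*x[2] + x[1]*x[3] + x[2]*x[4] = 40
  r_xx[3] = x[0]*x[3] + x[1]*x[4] = 25
  r_xx[4] = x[0]*x[4] = 12
r_xx = [12, 25, 40, 52, 66, 52, 40, 25, 12]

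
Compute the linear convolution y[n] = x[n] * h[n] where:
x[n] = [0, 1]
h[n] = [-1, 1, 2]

y[n] = sum_k x[k]*h[n-k]. Output length = len(x) + len(h) - 1 = 2 + 3 - 1 = 4.
y[0] = 0*-1 = 0
y[1] = 1*-1 + 0*1 = -1
y[2] = 1*1 + 0*2 = 1
y[3] = 1*2 = 2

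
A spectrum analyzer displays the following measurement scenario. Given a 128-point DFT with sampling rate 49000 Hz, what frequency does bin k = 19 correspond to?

The frequency of DFT bin k is: f_k = k * f_s / N
f_19 = 19 * 49000 / 128 = 116375/16 Hz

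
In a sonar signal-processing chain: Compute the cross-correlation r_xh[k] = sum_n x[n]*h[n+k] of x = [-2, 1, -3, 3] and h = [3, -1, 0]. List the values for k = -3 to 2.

Both sequences indexed from 0 and zero outside their support.
Lags with overlap: k = -3 to 2.
  r_xh[-3] = x[3]*h[0] = 9
  r_xh[-2] = x[2]*h[0] + x[3]*h[1] = -12
  r_xh[-1] = x[1]*h[0] + x[2]*h[1] + x[3]*h[2] = 6
  r_xh[0] = x[0]*h[0] + x[1]*h[1] + x[2]*h[2] = -7
  r_xh[1] = x[0]*h[1] + x[1]*h[2] = 2
  r_xh[2] = x[0]*h[2] = 0
r_xh = [9, -12, 6, -7, 2, 0] (for k = -3, ..., 2)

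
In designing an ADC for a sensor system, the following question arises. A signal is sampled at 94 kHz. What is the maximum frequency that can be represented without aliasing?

The maximum frequency that can be represented without aliasing
is the Nyquist frequency: f_max = f_s / 2 = 94 kHz / 2 = 47 kHz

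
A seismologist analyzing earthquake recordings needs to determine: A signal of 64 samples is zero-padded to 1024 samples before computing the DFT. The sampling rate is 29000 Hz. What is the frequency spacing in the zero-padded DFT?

Original DFT: N = 64, resolution = f_s/N = 29000/64 = 3625/8 Hz
Zero-padded DFT: N = 1024, resolution = f_s/N = 29000/1024 = 3625/128 Hz
Zero-padding interpolates the spectrum (finer frequency grid)
but does NOT improve the true spectral resolution (ability to resolve close frequencies).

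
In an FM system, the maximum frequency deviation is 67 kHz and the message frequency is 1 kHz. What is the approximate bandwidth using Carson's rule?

Carson's rule: BW = 2*(delta_f + f_m)
= 2*(67 + 1) kHz = 136 kHz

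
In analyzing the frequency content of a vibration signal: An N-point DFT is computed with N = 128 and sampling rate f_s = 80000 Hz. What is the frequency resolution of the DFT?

DFT frequency resolution = f_s / N
= 80000 / 128 = 625 Hz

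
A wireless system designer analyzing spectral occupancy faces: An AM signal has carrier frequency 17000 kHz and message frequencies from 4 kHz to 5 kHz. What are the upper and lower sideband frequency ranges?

Upper sideband (USB) = fc + [fm_low, fm_high] = 17000 + [4, 5] = [17004, 17005] kHz
Lower sideband (LSB) = fc - [fm_high, fm_low] = 17000 - [5, 4] = [16995, 16996] kHz
Total occupied spectrum: 16995 kHz to 17005 kHz (plus carrier at 17000 kHz)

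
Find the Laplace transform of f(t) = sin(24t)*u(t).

Standard pair: sin(wt)*u(t) <-> w/(s^2+w^2)
With w = 24: L{sin(24t)*u(t)} = 24/(s^2+576)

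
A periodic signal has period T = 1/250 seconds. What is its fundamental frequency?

The fundamental frequency is the reciprocal of the period.
f = 1/T = 1/(1/250) = 250 Hz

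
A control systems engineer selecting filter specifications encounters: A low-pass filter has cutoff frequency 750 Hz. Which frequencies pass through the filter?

A low-pass filter passes all frequencies below the cutoff frequency 750 Hz and attenuates higher frequencies.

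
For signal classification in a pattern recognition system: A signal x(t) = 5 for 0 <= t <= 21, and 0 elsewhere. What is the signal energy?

Energy = integral of |x(t)|^2 dt over the signal duration
= 5^2 * 21 = 25 * 21 = 525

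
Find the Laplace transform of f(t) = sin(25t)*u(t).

Standard pair: sin(wt)*u(t) <-> w/(s^2+w^2)
With w = 25: L{sin(25t)*u(t)} = 25/(s^2+625)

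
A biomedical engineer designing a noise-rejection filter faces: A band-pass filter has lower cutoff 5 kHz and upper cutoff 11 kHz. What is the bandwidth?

Bandwidth = f_high - f_low
= 11 kHz - 5 kHz = 6 kHz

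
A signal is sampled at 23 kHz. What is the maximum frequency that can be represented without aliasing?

The maximum frequency that can be represented without aliasing
is the Nyquist frequency: f_max = f_s / 2 = 23 kHz / 2 = 23/2 kHz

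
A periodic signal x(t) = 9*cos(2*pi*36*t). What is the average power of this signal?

Average power of A*cos(wt) is A^2/2.
P = 9^2 / 2 = 81/2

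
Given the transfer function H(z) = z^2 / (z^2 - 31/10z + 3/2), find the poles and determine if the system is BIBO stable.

Poles are roots of the denominator: z^2 - 31/10z + 3/2 = 0.
Quadratic formula: z = [-(-31/10) +/- sqrt((-31/10)^2 - 4*(3/2))] / 2
Discriminant = 961/100 - 6 = 361/100; sqrt = 19/10.
z = (31/10 +/- 19/10) / 2 => z = 5/2 or z = 3/5.
|p1| = 5/2, |p2| = 3/5.
For BIBO stability, all poles must lie inside the unit circle (|p| < 1).
System is UNSTABLE since at least one |p| >= 1.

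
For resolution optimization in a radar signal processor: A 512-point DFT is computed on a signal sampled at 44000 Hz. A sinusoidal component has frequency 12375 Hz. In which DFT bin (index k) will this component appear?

DFT frequency resolution = f_s/N = 44000/512 = 1375/16 Hz
Bin index k = f_signal / resolution = 12375 / 1375/16 = 144
The signal frequency 12375 Hz falls in DFT bin k = 144.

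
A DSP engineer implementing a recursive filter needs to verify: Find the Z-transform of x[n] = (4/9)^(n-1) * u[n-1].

Time-shifting property: if X(z) = Z{x[n]}, then Z{x[n-d]} = z^(-d) * X(z)
X(z) = z/(z - 4/9) for x[n] = (4/9)^n * u[n]
Z{x[n-1]} = z^(-1) * z/(z - 4/9) = 1/(z - 4/9)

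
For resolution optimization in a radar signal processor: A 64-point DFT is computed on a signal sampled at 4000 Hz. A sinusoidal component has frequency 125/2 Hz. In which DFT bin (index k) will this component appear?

DFT frequency resolution = f_s/N = 4000/64 = 125/2 Hz
Bin index k = f_signal / resolution = 125/2 / 125/2 = 1
The signal frequency 125/2 Hz falls in DFT bin k = 1.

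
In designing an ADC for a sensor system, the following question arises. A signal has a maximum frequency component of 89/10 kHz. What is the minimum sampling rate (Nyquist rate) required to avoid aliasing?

By the Nyquist-Shannon sampling theorem,
the minimum sampling rate (Nyquist rate) must be at least 2 * f_max.
Nyquist rate = 2 * 89/10 kHz = 89/5 kHz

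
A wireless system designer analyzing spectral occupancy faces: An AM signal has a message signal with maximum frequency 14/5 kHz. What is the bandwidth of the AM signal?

In AM (double-sideband), the bandwidth is twice the message frequency.
BW = 2 * f_m = 2 * 14/5 kHz = 28/5 kHz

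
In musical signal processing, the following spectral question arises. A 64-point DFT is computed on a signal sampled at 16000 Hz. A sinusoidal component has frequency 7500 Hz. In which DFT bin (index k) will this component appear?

DFT frequency resolution = f_s/N = 16000/64 = 250 Hz
Bin index k = f_signal / resolution = 7500 / 250 = 30
The signal frequency 7500 Hz falls in DFT bin k = 30.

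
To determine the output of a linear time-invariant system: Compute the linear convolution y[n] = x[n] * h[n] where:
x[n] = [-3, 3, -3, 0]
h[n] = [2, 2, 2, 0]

y[n] = sum_k x[k]*h[n-k]. Output length = len(x) + len(h) - 1 = 4 + 4 - 1 = 7.
y[0] = -3*2 = -6
y[1] = 3*2 + -3*2 = 0
y[2] = -3*2 + 3*2 + -3*2 = -6
y[3] = 0*2 + -3*2 + 3*2 + -3*0 = 0
y[4] = 0*2 + -3*2 + 3*0 = -6
y[5] = 0*2 + -3*0 = 0
y[6] = 0*0 = 0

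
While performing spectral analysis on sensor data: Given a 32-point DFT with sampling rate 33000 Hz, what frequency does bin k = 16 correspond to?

The frequency of DFT bin k is: f_k = k * f_s / N
f_16 = 16 * 33000 / 32 = 16500 Hz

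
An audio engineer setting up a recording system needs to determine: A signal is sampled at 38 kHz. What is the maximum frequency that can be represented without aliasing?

The maximum frequency that can be represented without aliasing
is the Nyquist frequency: f_max = f_s / 2 = 38 kHz / 2 = 19 kHz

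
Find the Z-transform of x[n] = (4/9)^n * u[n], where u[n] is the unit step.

The Z-transform of a^n * u[n] is z/(z-a) for |z| > |a|.
Here a = 4/9, so X(z) = z/(z - (4/9)) = 9z/(9z - 4)
ROC: |z| > 4/9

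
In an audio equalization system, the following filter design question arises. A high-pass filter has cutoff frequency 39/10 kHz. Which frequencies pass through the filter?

A high-pass filter passes all frequencies above the cutoff frequency 39/10 kHz and attenuates lower frequencies.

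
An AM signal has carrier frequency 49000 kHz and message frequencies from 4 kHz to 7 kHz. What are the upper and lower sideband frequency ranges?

Upper sideband (USB) = fc + [fm_low, fm_high] = 49000 + [4, 7] = [49004, 49007] kHz
Lower sideband (LSB) = fc - [fm_high, fm_low] = 49000 - [7, 4] = [48993, 48996] kHz
Total occupied spectrum: 48993 kHz to 49007 kHz (plus carrier at 49000 kHz)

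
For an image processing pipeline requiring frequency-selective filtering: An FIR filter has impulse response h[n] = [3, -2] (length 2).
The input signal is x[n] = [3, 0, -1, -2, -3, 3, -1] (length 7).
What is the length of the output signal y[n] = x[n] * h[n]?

For linear convolution, the output length is:
len(y) = len(x) + len(h) - 1 = 7 + 2 - 1 = 8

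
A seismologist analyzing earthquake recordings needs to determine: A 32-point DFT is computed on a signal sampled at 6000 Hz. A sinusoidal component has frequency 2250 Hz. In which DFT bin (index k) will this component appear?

DFT frequency resolution = f_s/N = 6000/32 = 375/2 Hz
Bin index k = f_signal / resolution = 2250 / 375/2 = 12
The signal frequency 2250 Hz falls in DFT bin k = 12.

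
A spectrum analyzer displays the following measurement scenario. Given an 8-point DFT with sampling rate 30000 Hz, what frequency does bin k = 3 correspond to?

The frequency of DFT bin k is: f_k = k * f_s / N
f_3 = 3 * 30000 / 8 = 11250 Hz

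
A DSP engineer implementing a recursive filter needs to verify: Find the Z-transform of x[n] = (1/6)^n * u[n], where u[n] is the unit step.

The Z-transform of a^n * u[n] is z/(z-a) for |z| > |a|.
Here a = 1/6, so X(z) = z/(z - (1/6)) = 6z/(6z - 1)
ROC: |z| > 1/6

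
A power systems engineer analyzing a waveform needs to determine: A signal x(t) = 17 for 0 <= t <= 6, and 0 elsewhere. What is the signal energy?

Energy = integral of |x(t)|^2 dt over the signal duration
= 17^2 * 6 = 289 * 6 = 1734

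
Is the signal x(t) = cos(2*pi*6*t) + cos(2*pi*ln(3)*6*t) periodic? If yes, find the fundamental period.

f1 = 6 Hz, f2 = 6*ln(3) Hz
Ratio f2/f1 = ln(3), which is irrational.
Since the frequency ratio is irrational, no common period exists.
The signal is not periodic.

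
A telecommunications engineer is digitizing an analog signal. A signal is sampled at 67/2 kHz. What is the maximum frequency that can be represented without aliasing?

The maximum frequency that can be represented without aliasing
is the Nyquist frequency: f_max = f_s / 2 = 67/2 kHz / 2 = 67/4 kHz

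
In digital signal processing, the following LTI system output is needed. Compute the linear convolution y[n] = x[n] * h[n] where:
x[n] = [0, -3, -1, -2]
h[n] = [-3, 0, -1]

y[n] = sum_k x[k]*h[n-k]. Output length = len(x) + len(h) - 1 = 4 + 3 - 1 = 6.
y[0] = 0*-3 = 0
y[1] = -3*-3 + 0*0 = 9
y[2] = -1*-3 + -3*0 + 0*-1 = 3
y[3] = -2*-3 + -1*0 + -3*-1 = 9
y[4] = -2*0 + -1*-1 = 1
y[5] = -2*-1 = 2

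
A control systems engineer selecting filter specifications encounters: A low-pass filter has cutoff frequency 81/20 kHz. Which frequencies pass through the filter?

A low-pass filter passes all frequencies below the cutoff frequency 81/20 kHz and attenuates higher frequencies.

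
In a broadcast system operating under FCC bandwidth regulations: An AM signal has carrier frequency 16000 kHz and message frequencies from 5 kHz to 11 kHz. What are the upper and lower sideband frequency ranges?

Upper sideband (USB) = fc + [fm_low, fm_high] = 16000 + [5, 11] = [16005, 16011] kHz
Lower sideband (LSB) = fc - [fm_high, fm_low] = 16000 - [11, 5] = [15989, 15995] kHz
Total occupied spectrum: 15989 kHz to 16011 kHz (plus carrier at 16000 kHz)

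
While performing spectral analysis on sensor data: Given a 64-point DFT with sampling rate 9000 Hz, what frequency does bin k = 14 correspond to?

The frequency of DFT bin k is: f_k = k * f_s / N
f_14 = 14 * 9000 / 64 = 7875/4 Hz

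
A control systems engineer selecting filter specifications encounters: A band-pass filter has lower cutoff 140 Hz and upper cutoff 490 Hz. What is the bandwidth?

Bandwidth = f_high - f_low
= 490 Hz - 140 Hz = 350 Hz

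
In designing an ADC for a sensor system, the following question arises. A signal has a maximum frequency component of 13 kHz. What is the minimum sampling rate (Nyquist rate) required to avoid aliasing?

By the Nyquist-Shannon sampling theorem,
the minimum sampling rate (Nyquist rate) must be at least 2 * f_max.
Nyquist rate = 2 * 13 kHz = 26 kHz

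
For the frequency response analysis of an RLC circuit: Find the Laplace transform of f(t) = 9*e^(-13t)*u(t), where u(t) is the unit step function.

Standard Laplace transform pair:
e^(-at)*u(t) <-> 1/(s+a)
With a = 13: L{9*e^(-13t)*u(t)} = 9/(s+13), ROC: Re(s) > -13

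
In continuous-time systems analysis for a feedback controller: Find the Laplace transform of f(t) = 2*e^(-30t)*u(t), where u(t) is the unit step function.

Standard Laplace transform pair:
e^(-at)*u(t) <-> 1/(s+a)
With a = 30: L{2*e^(-30t)*u(t)} = 2/(s+30), ROC: Re(s) > -30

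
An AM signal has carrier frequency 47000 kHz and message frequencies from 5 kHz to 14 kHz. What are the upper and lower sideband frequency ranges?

Upper sideband (USB) = fc + [fm_low, fm_high] = 47000 + [5, 14] = [47005, 47014] kHz
Lower sideband (LSB) = fc - [fm_high, fm_low] = 47000 - [14, 5] = [46986, 46995] kHz
Total occupied spectrum: 46986 kHz to 47014 kHz (plus carrier at 47000 kHz)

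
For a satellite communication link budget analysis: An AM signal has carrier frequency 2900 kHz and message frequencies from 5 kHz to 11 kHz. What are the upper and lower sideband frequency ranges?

Upper sideband (USB) = fc + [fm_low, fm_high] = 2900 + [5, 11] = [2905, 2911] kHz
Lower sideband (LSB) = fc - [fm_high, fm_low] = 2900 - [11, 5] = [2889, 2895] kHz
Total occupied spectrum: 2889 kHz to 2911 kHz (plus carrier at 2900 kHz)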